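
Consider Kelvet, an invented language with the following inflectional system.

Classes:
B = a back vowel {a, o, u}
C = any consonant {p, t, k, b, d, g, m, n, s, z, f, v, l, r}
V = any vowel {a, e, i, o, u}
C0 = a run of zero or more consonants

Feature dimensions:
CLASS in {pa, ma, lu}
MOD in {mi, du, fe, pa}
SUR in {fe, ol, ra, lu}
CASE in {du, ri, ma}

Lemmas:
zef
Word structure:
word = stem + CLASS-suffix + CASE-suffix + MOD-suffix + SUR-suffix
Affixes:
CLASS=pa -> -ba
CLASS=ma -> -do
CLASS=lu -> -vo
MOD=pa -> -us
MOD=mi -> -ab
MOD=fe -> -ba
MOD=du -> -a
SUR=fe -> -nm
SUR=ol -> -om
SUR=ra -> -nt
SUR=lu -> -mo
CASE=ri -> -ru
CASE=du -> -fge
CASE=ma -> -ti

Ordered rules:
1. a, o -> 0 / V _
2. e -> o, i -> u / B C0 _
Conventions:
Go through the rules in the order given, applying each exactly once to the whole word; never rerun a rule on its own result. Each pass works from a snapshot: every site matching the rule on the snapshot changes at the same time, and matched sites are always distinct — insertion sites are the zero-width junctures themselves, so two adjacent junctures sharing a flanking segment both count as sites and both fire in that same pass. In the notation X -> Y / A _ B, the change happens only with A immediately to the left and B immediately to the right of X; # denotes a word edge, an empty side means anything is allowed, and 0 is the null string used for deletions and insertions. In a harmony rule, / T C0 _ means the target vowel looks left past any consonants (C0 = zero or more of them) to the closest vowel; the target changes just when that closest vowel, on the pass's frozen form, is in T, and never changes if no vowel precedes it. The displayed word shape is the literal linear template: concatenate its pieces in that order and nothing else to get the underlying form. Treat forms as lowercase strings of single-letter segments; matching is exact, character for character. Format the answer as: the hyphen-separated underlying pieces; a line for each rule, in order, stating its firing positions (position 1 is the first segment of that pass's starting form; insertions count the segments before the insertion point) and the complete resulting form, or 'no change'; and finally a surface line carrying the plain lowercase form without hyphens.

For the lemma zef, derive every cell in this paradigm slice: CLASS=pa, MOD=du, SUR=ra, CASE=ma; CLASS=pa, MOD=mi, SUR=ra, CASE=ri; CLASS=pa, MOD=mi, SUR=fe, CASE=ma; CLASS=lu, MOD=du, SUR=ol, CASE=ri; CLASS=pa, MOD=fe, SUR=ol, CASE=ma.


cell CLASS=pa, MOD=du, SUR=ra, CASE=ma:
underlying: zef-ba-ti-a-nt
1. a, o -> 0 / V _: fires at position(s) 8: zefbatint
2. e -> o, i -> u / B C0 _: fires at position(s) 7: zefbatunt
surface: zefbatunt

cell CLASS=pa, MOD=mi, SUR=ra, CASE=ri:
underlying: zef-ba-ru-ab-nt
1. a, o -> 0 / V _: fires at position(s) 8: zefbarubnt
2. e -> o, i -> u / B C0 _: no change
surface: zefbarubnt

cell CLASS=pa, MOD=mi, SUR=fe, CASE=ma:
underlying: zef-ba-ti-ab-nm
1. a, o -> 0 / V _: fires at position(s) 8: zefbatibnm
2. e -> o, i -> u / B C0 _: fires at position(s) 7: zefbatubnm
surface: zefbatubnm

cell CLASS=lu, MOD=du, SUR=ol, CASE=ri:
underlying: zef-vo-ru-a-om
1. a, o -> 0 / V _: fires at position(s) 8, 9: zefvorum
2. e -> o, i -> u / B C0 _: no change
surface: zefvorum

cell CLASS=pa, MOD=fe, SUR=ol, CASE=ma:
underlying: zef-ba-ti-ba-om
1. a, o -> 0 / V _: fires at position(s) 10: zefbatibam
2. e -> o, i -> u / B C0 _: fires at position(s) 7: zefbatubam
surface: zefbatubam


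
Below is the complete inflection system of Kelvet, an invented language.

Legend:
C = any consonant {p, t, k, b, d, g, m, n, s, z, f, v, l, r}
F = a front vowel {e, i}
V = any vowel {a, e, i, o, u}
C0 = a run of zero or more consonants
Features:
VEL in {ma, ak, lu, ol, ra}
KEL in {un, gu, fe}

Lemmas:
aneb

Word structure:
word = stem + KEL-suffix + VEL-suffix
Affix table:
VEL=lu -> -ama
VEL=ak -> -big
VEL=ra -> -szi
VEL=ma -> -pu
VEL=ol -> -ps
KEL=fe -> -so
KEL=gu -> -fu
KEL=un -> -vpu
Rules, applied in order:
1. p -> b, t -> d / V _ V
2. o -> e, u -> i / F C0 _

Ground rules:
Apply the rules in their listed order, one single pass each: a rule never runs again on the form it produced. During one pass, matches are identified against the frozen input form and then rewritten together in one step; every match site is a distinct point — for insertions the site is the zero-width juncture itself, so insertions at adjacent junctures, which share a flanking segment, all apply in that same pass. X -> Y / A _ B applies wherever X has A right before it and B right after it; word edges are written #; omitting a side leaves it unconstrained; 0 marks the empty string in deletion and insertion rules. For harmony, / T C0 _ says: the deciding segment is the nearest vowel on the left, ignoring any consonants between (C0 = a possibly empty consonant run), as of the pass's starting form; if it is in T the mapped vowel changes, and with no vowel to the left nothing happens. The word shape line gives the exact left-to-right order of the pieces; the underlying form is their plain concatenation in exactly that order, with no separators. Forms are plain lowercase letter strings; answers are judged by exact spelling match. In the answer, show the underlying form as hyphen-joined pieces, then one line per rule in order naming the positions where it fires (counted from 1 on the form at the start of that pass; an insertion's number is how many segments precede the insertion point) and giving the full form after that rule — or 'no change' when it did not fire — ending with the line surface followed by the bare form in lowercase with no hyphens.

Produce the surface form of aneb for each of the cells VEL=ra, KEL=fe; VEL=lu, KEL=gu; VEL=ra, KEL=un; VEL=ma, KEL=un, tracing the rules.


cell VEL=ra, KEL=fe:
underlying: aneb-so-szi
1. p -> b, t -> d / V _ V: no change
2. o -> e, u -> i / F C0 _: fires at position(s) 6: anebseszi
surface: anebseszi

cell VEL=lu, KEL=gu:
underlying: aneb-fu-ama
1. p -> b, t -> d / V _ V: no change
2. o -> e, u -> i / F C0 _: fires at position(s) 6: anebfiama
surface: anebfiama

cell VEL=ra, KEL=un:
underlying: aneb-vpu-szi
1. p -> b, t -> d / V _ V: no change
2. o -> e, u -> i / F C0 _: fires at position(s) 7: anebvpiszi
surface: anebvpiszi

cell VEL=ma, KEL=un:
underlying: aneb-vpu-pu
1. p -> b, t -> d / V _ V: fires at position(s) 8: anebvpubu
2. o -> e, u -> i / F C0 _: fires at position(s) 7: anebvpibu
surface: anebvpibu


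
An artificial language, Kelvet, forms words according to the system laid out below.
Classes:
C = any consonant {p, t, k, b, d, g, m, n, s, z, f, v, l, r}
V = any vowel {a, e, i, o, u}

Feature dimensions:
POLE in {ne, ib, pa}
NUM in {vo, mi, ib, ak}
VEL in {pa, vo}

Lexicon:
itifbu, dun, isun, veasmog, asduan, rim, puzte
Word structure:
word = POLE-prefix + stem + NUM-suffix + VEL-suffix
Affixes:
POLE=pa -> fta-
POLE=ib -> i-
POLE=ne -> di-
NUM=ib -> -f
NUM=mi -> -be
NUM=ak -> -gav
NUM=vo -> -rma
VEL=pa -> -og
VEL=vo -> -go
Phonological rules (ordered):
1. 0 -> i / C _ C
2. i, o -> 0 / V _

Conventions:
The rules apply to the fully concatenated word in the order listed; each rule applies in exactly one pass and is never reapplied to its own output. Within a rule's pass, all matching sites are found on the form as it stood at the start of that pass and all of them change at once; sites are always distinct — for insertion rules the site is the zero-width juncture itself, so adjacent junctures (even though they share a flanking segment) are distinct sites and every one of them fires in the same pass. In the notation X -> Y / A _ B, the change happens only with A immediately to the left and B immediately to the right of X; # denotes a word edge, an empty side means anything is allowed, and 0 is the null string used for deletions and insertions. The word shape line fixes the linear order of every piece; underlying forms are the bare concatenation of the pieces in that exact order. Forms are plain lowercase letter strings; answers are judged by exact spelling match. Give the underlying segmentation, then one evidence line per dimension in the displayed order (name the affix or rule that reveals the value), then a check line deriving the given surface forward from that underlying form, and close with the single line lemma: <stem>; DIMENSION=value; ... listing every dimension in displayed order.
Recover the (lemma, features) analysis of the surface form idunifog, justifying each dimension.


underlying: i-dun-f-og
POLE=ib - signalled by the affix i-
NUM=ib - signalled by the affix -f
VEL=pa - signalled by the affix -og
check: idunfog -> idunifog -> idunifog
lemma: dun; POLE=ib; NUM=ib; VEL=pa


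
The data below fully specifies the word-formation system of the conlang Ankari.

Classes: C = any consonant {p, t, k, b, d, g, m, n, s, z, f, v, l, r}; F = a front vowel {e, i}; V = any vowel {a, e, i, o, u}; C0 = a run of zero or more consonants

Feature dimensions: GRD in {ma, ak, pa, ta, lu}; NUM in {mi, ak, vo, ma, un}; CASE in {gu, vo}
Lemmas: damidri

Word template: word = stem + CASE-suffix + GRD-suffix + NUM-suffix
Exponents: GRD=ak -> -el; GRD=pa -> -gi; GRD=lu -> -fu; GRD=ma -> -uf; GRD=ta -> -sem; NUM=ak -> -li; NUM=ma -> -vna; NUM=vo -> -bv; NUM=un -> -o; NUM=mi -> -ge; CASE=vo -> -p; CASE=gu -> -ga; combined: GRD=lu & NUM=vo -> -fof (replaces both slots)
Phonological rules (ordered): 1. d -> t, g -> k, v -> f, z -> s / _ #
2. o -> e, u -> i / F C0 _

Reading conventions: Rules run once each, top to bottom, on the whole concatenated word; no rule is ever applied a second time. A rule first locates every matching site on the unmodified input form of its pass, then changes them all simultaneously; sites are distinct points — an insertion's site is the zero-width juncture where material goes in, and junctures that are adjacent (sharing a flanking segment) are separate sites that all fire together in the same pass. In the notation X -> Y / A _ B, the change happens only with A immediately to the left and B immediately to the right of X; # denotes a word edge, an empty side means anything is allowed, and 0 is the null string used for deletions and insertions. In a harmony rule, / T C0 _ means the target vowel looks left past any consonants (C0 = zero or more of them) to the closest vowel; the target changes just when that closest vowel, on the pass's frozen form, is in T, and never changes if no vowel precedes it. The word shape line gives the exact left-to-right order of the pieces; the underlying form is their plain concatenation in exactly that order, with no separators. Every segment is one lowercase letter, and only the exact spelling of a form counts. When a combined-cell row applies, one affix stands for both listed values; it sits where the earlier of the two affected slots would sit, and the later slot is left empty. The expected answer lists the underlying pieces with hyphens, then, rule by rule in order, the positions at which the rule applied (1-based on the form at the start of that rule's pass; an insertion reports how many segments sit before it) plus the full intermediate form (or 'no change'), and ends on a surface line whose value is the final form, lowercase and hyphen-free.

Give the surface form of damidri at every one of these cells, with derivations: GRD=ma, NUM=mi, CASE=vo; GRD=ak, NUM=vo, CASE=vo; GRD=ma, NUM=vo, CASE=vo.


cell GRD=ma, NUM=mi, CASE=vo:
underlying: damidri-p-uf-ge
1. d -> t, g -> k, v -> f, z -> s / _ #: no change
2. o -> e, u -> i / F C0 _: fires at position(s) 9: damidripifge
surface: damidripifge

cell GRD=ak, NUM=vo, CASE=vo:
underlying: damidri-p-el-bv
1. d -> t, g -> k, v -> f, z -> s / _ #: fires at position(s) 12: damidripelbf
2. o -> e, u -> i / F C0 _: no change
surface: damidripelbf

cell GRD=ma, NUM=vo, CASE=vo:
underlying: damidri-p-uf-bv
1. d -> t, g -> k, v -> f, z -> s / _ #: fires at position(s) 12: damidripufbf
2. o -> e, u -> i / F C0 _: fires at position(s) 9: damidripifbf
surface: damidripifbf


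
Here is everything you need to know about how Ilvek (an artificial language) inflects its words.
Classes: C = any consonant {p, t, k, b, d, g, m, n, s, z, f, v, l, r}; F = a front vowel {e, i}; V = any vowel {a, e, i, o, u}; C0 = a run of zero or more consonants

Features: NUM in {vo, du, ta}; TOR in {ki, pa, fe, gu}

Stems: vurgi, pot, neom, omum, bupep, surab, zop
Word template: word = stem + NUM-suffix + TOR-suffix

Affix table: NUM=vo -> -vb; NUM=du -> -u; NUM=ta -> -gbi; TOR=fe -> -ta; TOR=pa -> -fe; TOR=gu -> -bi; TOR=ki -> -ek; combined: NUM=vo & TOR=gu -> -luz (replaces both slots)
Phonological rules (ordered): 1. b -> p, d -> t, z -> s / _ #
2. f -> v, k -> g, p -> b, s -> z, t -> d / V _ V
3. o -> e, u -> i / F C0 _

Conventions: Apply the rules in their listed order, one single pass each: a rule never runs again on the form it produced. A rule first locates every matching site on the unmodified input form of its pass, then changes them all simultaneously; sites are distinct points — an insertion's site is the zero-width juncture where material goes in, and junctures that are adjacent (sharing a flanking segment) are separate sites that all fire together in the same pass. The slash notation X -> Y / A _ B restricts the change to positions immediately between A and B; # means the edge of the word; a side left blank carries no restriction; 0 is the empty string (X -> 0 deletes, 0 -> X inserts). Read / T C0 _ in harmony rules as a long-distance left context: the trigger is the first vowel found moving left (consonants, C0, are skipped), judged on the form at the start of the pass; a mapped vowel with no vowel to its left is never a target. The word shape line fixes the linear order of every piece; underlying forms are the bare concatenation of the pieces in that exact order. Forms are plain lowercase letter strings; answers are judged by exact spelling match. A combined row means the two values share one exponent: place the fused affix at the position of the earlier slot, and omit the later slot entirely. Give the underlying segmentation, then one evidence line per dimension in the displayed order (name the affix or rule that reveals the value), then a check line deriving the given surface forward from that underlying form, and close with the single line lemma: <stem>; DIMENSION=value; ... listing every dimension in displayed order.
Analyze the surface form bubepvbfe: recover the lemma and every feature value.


underlying: bupep-vb-fe
NUM=vo - signalled by the affix -vb
TOR=pa - signalled by the affix -fe
check: bupepvbfe -> bupepvbfe -> bubepvbfe -> bubepvbfe
lemma: bupep; NUM=vo; TOR=pa


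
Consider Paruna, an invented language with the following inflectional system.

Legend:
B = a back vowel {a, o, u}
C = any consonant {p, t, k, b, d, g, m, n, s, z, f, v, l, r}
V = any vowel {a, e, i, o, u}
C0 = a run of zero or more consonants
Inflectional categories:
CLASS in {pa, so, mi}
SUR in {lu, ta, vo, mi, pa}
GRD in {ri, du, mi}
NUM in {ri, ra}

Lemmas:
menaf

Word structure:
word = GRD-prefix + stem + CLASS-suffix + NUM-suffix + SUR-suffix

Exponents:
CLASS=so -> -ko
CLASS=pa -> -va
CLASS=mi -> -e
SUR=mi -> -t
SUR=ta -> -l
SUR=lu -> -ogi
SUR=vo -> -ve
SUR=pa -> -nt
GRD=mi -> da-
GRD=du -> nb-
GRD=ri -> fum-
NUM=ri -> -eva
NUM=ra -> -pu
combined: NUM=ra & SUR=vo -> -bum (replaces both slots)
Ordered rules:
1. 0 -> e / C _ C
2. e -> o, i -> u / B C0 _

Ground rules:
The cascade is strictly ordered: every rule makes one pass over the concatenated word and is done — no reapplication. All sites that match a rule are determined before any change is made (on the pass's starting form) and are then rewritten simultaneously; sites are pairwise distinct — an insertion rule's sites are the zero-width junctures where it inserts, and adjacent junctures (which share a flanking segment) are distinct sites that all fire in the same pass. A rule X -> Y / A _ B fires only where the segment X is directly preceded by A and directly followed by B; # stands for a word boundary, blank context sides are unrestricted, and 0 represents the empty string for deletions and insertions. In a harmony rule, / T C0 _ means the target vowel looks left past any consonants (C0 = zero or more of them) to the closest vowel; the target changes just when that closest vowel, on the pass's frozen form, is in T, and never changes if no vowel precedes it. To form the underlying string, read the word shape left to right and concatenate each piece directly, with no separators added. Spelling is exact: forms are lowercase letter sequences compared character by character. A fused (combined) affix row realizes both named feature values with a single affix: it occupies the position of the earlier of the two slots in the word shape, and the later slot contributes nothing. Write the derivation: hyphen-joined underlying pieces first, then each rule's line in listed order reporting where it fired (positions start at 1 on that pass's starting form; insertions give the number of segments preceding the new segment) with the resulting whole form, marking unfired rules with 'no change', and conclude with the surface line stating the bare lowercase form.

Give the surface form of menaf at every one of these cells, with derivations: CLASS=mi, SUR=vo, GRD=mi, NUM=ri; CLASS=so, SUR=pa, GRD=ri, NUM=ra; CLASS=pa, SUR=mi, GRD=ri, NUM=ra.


cell CLASS=mi, SUR=vo, GRD=mi, NUM=ri:
underlying: da-menaf-e-eva-ve
1. 0 -> e / C _ C: no change
2. e -> o, i -> u / B C0 _: fires at position(s) 4, 8, 13: damonafoevavo
surface: damonafoevavo

cell CLASS=so, SUR=pa, GRD=ri, NUM=ra:
underlying: fum-menaf-ko-pu-nt
1. 0 -> e / C _ C: inserts after position(s) 3, 8, 13: fumemenafekopunet
2. e -> o, i -> u / B C0 _: fires at position(s) 4, 10, 16: fumomenafokopunot
surface: fumomenafokopunot

cell CLASS=pa, SUR=mi, GRD=ri, NUM=ra:
underlying: fum-menaf-va-pu-t
1. 0 -> e / C _ C: inserts after position(s) 3, 8: fumemenafevaput
2. e -> o, i -> u / B C0 _: fires at position(s) 4, 10: fumomenafovaput
surface: fumomenafovaput


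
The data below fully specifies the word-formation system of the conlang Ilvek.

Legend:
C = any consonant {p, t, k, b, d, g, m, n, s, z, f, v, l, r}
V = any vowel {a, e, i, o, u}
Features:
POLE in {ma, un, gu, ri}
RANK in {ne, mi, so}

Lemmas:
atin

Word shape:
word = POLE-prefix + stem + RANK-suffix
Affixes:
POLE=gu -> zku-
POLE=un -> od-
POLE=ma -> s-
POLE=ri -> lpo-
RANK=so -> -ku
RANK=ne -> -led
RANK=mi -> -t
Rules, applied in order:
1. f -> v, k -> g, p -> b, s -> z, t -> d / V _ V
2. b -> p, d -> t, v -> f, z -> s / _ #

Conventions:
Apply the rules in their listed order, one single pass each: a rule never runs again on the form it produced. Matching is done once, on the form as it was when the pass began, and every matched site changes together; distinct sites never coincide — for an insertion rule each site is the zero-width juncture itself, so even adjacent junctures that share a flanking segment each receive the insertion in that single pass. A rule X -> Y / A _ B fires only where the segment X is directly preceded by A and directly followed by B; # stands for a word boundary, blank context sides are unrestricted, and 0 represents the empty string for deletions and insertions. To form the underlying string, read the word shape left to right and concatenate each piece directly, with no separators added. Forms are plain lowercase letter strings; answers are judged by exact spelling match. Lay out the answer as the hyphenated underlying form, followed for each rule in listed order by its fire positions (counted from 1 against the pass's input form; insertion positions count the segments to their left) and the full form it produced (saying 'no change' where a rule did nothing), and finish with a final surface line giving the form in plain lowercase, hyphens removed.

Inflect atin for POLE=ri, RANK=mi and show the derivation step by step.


underlying: lpo-atin-t
1. f -> v, k -> g, p -> b, s -> z, t -> d / V _ V: fires at position(s) 5: lpoadint
2. b -> p, d -> t, v -> f, z -> s / _ #: no change
surface: lpoadint


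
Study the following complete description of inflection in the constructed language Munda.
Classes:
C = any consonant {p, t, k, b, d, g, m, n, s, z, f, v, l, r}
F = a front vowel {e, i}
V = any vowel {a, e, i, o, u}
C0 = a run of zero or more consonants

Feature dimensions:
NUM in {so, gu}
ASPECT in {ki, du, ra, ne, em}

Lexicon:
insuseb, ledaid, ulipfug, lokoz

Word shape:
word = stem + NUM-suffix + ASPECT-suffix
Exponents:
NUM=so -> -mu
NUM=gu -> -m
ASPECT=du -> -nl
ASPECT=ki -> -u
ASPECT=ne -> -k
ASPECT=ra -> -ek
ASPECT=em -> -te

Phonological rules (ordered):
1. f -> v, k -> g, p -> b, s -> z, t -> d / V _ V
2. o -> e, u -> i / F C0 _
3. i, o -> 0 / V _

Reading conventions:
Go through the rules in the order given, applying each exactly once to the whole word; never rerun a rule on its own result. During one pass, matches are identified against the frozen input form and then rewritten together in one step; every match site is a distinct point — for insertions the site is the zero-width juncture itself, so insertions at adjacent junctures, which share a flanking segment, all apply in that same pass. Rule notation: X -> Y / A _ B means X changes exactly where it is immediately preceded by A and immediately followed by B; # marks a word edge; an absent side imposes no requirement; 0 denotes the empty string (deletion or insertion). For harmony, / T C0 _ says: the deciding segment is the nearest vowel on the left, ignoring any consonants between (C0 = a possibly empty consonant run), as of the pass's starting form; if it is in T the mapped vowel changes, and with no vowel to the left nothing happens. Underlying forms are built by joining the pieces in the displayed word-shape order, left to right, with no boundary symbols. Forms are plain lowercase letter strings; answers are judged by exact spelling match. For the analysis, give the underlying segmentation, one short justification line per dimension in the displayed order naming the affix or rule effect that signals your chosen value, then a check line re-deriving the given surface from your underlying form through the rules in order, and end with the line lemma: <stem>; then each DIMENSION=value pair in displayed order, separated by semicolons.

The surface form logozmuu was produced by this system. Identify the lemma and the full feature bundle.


underlying: lokoz-mu-u
NUM=so - signalled by the affix -mu
ASPECT=ki - signalled by the affix -u
check: lokozmuu -> logozmuu -> logozmuu -> logozmuu
lemma: lokoz; NUM=so; ASPECT=ki


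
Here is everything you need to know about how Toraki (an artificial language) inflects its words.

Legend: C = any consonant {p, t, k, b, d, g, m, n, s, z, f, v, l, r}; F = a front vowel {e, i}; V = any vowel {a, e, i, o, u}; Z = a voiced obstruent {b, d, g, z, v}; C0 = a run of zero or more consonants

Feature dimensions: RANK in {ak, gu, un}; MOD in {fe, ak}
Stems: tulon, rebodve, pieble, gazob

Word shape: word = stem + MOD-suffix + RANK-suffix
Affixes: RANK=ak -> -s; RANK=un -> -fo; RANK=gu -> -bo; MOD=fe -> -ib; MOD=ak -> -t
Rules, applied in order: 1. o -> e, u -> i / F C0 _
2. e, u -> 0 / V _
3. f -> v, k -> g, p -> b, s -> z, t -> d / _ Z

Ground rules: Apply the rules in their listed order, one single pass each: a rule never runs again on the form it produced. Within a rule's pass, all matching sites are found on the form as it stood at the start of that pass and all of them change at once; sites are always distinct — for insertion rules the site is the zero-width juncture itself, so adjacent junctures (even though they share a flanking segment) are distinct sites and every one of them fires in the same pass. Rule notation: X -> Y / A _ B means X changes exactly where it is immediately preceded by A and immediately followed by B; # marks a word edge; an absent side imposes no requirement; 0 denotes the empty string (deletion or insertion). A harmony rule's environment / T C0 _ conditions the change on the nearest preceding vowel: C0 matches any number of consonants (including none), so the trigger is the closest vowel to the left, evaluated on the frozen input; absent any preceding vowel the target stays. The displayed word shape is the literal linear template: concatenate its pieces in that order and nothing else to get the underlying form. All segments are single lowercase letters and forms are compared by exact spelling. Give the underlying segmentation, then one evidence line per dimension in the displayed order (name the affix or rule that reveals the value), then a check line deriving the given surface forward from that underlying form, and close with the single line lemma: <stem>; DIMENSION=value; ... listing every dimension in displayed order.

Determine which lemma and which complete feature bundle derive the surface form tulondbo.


underlying: tulon-t-bo
RANK=gu - signalled by the affix -bo
MOD=ak - signalled by the affix -t
check: tulontbo -> tulontbo -> tulontbo -> tulondbo
lemma: tulon; RANK=gu; MOD=ak


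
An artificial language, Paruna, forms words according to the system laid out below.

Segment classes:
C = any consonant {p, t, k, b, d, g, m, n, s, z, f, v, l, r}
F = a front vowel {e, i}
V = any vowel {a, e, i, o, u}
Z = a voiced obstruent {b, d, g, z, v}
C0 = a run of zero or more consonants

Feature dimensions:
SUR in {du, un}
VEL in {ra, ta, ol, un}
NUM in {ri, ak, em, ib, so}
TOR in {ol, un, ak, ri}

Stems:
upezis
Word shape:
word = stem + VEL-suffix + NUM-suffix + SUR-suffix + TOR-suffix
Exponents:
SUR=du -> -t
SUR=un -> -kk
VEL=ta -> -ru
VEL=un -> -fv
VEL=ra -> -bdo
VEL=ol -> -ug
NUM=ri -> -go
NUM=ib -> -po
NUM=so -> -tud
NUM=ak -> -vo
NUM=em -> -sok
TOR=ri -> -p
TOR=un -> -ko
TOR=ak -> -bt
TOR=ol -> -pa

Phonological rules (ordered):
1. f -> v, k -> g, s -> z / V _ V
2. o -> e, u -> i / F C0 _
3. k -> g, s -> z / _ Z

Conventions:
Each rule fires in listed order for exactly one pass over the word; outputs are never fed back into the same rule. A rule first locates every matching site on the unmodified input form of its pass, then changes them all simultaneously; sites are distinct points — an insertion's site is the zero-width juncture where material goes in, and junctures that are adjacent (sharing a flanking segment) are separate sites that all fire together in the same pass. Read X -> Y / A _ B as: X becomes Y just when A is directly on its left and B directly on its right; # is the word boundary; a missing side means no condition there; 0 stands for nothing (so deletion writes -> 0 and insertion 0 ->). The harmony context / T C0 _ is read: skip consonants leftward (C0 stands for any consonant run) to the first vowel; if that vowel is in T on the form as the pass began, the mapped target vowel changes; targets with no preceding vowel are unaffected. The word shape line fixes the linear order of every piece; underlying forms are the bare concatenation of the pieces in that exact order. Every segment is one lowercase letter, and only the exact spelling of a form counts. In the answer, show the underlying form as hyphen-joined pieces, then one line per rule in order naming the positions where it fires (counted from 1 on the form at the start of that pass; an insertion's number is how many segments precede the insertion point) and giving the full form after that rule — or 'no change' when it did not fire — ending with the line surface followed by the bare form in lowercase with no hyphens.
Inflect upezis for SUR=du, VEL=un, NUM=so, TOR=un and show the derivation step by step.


underlying: upezis-fv-tud-t-ko
1. f -> v, k -> g, s -> z / V _ V: no change
2. o -> e, u -> i / F C0 _: fires at position(s) 10: upezisfvtidtko
3. k -> g, s -> z / _ Z: no change
surface: upezisfvtidtko


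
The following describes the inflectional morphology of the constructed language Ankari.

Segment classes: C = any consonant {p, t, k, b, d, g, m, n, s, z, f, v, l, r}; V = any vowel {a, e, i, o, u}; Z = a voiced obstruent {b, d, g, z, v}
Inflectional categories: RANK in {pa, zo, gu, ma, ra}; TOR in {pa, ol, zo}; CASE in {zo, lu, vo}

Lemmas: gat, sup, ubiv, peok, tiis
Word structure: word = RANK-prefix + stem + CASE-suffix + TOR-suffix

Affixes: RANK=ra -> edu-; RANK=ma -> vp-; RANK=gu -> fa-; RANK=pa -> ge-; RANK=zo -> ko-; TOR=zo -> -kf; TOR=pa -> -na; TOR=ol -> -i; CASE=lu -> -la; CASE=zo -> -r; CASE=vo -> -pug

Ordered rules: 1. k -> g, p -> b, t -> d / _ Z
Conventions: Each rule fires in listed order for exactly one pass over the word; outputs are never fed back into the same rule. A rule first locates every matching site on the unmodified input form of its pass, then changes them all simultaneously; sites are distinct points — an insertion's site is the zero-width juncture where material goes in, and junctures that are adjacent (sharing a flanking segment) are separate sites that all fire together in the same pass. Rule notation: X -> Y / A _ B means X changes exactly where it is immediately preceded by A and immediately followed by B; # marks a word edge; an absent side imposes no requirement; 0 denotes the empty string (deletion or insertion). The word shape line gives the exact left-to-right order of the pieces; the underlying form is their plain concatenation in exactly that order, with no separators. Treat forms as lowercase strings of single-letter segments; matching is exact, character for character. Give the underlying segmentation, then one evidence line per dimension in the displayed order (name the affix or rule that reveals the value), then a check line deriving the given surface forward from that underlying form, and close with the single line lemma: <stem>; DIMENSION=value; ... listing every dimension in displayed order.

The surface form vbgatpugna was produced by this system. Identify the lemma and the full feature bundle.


underlying: vp-gat-pug-na
RANK=ma - signalled by the affix vp-
TOR=pa - signalled by the affix -na
CASE=vo - signalled by the affix -pug
check: vpgatpugna -> vbgatpugna
lemma: gat; RANK=ma; TOR=pa; CASE=vo


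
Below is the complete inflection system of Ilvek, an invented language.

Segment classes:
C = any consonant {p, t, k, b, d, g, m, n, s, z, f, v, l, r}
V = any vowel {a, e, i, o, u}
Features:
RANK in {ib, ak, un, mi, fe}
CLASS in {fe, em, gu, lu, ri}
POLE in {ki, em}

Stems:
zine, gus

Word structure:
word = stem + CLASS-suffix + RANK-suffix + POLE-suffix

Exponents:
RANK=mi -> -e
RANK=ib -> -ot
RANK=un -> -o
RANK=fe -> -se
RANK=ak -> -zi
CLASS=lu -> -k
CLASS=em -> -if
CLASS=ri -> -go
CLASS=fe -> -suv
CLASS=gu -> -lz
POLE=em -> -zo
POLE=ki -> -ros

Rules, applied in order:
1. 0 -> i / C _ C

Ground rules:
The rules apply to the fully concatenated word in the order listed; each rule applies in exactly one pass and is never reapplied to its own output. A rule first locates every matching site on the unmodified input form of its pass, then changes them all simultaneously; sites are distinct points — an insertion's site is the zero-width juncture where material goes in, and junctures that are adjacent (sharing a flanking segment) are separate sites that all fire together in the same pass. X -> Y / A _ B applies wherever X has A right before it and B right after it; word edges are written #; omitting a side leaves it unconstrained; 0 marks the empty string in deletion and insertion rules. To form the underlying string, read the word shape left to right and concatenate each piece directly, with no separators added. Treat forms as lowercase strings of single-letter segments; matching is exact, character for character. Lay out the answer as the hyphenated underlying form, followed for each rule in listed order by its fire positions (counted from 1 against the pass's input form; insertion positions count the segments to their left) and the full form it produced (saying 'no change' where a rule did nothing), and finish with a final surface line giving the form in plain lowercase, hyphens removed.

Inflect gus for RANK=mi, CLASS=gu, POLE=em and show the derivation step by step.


underlying: gus-lz-e-zo
1. 0 -> i / C _ C: inserts after position(s) 3, 4: gusilizezo
surface: gusilizezo


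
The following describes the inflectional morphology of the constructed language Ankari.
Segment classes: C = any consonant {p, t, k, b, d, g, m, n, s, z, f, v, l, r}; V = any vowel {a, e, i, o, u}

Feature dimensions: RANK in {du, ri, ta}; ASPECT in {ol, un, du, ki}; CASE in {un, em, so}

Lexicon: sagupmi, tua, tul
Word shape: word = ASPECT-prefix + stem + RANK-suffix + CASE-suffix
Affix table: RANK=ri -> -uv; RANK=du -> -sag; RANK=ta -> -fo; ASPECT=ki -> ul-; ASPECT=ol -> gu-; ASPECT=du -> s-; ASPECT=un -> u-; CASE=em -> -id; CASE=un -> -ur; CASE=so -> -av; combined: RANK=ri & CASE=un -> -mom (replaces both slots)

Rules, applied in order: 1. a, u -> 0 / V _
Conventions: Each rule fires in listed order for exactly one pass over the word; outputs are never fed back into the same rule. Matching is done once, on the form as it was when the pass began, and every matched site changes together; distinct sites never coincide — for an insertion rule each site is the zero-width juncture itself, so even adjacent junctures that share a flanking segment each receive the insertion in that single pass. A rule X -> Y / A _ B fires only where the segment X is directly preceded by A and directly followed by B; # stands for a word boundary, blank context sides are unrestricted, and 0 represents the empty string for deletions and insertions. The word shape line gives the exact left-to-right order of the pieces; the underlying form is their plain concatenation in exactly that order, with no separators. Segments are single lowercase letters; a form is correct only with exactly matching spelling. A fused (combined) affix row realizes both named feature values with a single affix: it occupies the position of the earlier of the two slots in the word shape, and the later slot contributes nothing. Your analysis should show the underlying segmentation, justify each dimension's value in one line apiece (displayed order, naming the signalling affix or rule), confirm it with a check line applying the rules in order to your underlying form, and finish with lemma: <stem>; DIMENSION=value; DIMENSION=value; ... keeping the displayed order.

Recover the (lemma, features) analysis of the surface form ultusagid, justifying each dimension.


underlying: ul-tua-sag-id
RANK=du - signalled by the affix -sag
ASPECT=ki - signalled by the affix ul-
CASE=em - signalled by the affix -id
check: ultuasagid -> ultusagid
lemma: tua; RANK=du; ASPECT=ki; CASE=em


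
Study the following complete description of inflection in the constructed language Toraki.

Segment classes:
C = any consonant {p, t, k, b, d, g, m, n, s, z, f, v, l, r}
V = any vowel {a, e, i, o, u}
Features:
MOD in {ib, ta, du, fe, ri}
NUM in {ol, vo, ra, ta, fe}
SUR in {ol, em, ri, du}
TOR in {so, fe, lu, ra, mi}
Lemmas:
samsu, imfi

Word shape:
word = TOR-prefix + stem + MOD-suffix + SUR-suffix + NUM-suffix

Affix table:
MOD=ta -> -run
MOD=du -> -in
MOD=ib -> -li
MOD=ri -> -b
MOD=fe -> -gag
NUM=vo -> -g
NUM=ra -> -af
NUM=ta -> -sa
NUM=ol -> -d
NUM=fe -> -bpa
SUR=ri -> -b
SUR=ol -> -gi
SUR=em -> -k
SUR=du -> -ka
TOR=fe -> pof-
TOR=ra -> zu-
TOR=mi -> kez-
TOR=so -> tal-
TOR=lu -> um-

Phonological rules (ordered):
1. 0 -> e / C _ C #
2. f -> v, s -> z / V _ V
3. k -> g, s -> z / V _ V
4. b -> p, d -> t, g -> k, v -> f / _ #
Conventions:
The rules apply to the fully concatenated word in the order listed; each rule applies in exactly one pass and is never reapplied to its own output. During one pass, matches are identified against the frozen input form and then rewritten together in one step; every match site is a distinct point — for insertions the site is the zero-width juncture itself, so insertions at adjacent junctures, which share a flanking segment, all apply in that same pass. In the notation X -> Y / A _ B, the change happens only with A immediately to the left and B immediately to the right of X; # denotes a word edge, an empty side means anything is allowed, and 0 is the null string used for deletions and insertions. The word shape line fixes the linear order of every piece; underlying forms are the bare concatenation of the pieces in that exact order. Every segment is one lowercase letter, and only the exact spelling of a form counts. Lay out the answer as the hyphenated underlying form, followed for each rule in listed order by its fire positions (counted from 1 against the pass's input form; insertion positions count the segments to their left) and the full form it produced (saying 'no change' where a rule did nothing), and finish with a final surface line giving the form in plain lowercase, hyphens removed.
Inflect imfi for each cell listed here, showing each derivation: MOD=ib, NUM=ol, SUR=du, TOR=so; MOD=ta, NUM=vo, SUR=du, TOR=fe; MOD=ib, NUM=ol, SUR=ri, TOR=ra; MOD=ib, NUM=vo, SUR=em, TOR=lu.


cell MOD=ib, NUM=ol, SUR=du, TOR=so:
underlying: tal-imfi-li-ka-d
1. 0 -> e / C _ C #: no change
2. f -> v, s -> z / V _ V: no change
3. k -> g, s -> z / V _ V: fires at position(s) 10: talimfiligad
4. b -> p, d -> t, g -> k, v -> f / _ #: fires at position(s) 12: talimfiligat
surface: talimfiligat

cell MOD=ta, NUM=vo, SUR=du, TOR=fe:
underlying: pof-imfi-run-ka-g
1. 0 -> e / C _ C #: no change
2. f -> v, s -> z / V _ V: fires at position(s) 3: povimfirunkag
3. k -> g, s -> z / V _ V: no change
4. b -> p, d -> t, g -> k, v -> f / _ #: fires at position(s) 13: povimfirunkak
surface: povimfirunkak

cell MOD=ib, NUM=ol, SUR=ri, TOR=ra:
underlying: zu-imfi-li-b-d
1. 0 -> e / C _ C #: inserts after position(s) 9: zuimfilibed
2. f -> v, s -> z / V _ V: no change
3. k -> g, s -> z / V _ V: no change
4. b -> p, d -> t, g -> k, v -> f / _ #: fires at position(s) 11: zuimfilibet
surface: zuimfilibet

cell MOD=ib, NUM=vo, SUR=em, TOR=lu:
underlying: um-imfi-li-k-g
1. 0 -> e / C _ C #: inserts after position(s) 9: umimfilikeg
2. f -> v, s -> z / V _ V: no change
3. k -> g, s -> z / V _ V: fires at position(s) 9: umimfiligeg
4. b -> p, d -> t, g -> k, v -> f / _ #: fires at position(s) 11: umimfiligek
surface: umimfiligek


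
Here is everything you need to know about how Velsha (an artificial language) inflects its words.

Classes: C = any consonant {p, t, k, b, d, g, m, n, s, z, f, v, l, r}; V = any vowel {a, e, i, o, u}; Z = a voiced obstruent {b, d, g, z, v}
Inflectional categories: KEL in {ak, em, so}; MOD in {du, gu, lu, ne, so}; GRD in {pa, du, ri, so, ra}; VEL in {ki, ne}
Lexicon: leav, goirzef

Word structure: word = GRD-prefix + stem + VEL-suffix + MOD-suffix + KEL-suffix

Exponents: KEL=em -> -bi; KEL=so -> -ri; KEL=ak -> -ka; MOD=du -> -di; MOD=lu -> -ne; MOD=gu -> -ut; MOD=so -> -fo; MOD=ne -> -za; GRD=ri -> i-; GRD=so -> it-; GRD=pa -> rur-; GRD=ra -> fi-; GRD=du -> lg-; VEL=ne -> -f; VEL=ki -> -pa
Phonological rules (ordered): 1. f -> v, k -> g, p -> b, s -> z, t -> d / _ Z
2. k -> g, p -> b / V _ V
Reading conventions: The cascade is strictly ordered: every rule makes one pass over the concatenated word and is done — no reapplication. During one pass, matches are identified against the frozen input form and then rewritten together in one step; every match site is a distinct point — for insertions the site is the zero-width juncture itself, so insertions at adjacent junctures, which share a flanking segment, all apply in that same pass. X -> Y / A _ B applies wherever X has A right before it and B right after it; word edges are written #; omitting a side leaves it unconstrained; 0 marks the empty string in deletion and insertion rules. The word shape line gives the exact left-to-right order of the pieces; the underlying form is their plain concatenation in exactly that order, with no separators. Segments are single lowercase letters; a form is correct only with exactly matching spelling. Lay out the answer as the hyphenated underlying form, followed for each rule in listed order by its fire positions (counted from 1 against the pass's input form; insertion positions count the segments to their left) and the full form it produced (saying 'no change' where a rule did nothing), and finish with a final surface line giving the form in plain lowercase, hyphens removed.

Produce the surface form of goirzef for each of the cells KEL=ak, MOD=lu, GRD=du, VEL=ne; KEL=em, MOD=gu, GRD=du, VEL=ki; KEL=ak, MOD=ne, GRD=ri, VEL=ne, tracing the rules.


cell KEL=ak, MOD=lu, GRD=du, VEL=ne:
underlying: lg-goirzef-f-ne-ka
1. f -> v, k -> g, p -> b, s -> z, t -> d / _ Z: no change
2. k -> g, p -> b / V _ V: fires at position(s) 13: lggoirzeffnega
surface: lggoirzeffnega

cell KEL=em, MOD=gu, GRD=du, VEL=ki:
underlying: lg-goirzef-pa-ut-bi
1. f -> v, k -> g, p -> b, s -> z, t -> d / _ Z: fires at position(s) 13: lggoirzefpaudbi
2. k -> g, p -> b / V _ V: no change
surface: lggoirzefpaudbi

cell KEL=ak, MOD=ne, GRD=ri, VEL=ne:
underlying: i-goirzef-f-za-ka
1. f -> v, k -> g, p -> b, s -> z, t -> d / _ Z: fires at position(s) 9: igoirzefvzaka
2. k -> g, p -> b / V _ V: fires at position(s) 12: igoirzefvzaga
surface: igoirzefvzaga
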